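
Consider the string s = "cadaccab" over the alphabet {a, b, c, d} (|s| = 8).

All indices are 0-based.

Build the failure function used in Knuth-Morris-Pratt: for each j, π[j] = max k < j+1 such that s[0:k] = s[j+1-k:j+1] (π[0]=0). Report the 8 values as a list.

[0, 0, 0, 0, 1, 1, 2, 0]

π[0] = 0
j=1 s[j]='a': π[1]=0 (border '')
j=2 s[j]='d': π[2]=0 (border '')
j=3 s[j]='a': π[3]=0 (border '')
j=4 s[j]='c': π[4]=1 (border 'c')
j=5 s[j]='c': k: 1→0; π[5]=1 (border 'c')
j=6 s[j]='a': π[6]=2 (border 'ca')
j=7 s[j]='b': k: 2→0; π[7]=0 (border '')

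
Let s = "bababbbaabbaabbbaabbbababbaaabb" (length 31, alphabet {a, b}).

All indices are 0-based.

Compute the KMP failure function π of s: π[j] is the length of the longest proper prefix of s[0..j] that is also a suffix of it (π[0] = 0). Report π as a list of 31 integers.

[0, 0, 1, 2, 3, 1, 1, 2, 0, 1, 1, 2, 0, 1, 1, 1, 2, 0, 1, 1, 1, 2, 3, 4, 5, 6, 2, 0, 0, 1, 1]

π[0] = 0
j=1 s[j]='a': π[1]=0 (border '')
j=2 s[j]='b': π[2]=1 (border 'b')
j=3 s[j]='a': π[3]=2 (border 'ba')
j=4 s[j]='b': π[4]=3 (border 'bab')
j=5 s[j]='b': k: 3→1→0; π[5]=1 (border 'b')
j=6 s[j]='b': k: 1→0; π[6]=1 (border 'b')
j=7 s[j]='a': π[7]=2 (border 'ba')
j=8 s[j]='a': k: 2→0; π[8]=0 (border '')
j=9 s[j]='b': π[9]=1 (border 'b')
j=10 s[j]='b': k: 1→0; π[10]=1 (border 'b')
j=11 s[j]='a': π[11]=2 (border 'ba')
j=12 s[j]='a': k: 2→0; π[12]=0 (border '')
j=13 s[j]='b': π[13]=1 (border 'b')
j=14 s[j]='b': k: 1→0; π[14]=1 (border 'b')
j=15 s[j]='b': k: 1→0; π[15]=1 (border 'b')
j=16 s[j]='a': π[16]=2 (border 'ba')
j=17 s[j]='a': k: 2→0; π[17]=0 (border '')
j=18 s[j]='b': π[18]=1 (border 'b')
j=19 s[j]='b': k: 1→0; π[19]=1 (border 'b')
j=20 s[j]='b': k: 1→0; π[20]=1 (border 'b')
j=21 s[j]='a': π[21]=2 (border 'ba')
j=22 s[j]='b': π[22]=3 (border 'bab')
j=23 s[j]='a': π[23]=4 (border 'baba')
j=24 s[j]='b': π[24]=5 (border 'babab')
j=25 s[j]='b': π[25]=6 (border 'bababb')
j=26 s[j]='a': k: 6→1; π[26]=2 (border 'ba')
j=27 s[j]='a': k: 2→0; π[27]=0 (border '')
j=28 s[j]='a': π[28]=0 (border '')
j=29 s[j]='b': π[29]=1 (border 'b')
j=30 s[j]='b': k: 1→0; π[30]=1 (border 'b')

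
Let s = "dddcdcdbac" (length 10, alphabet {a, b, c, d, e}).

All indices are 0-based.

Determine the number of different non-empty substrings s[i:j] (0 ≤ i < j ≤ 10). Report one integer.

45

sorted suffixes:
  #0 SA[0]=8  'ac'
  #1 SA[1]=7  'bac'
  #2 SA[2]=9  'c'
  #3 SA[3]=5  'cdbac'
  #4 SA[4]=3  'cdcdbac'
  #5 SA[5]=6  'dbac'
  #6 SA[6]=4  'dcdbac'
  #7 SA[7]=2  'dcdcdbac'
  #8 SA[8]=1  'ddcdcdbac'
  #9 SA[9]=0  'dddcdcdbac'

SA = [8, 7, 9, 5, 3, 6, 4, 2, 1, 0]
rank  pair      lcp
   1  s[8:],s[7:]  0  ''
   2  s[7:],s[9:]  0  ''
   3  s[9:],s[5:]  1  'c'
   4  s[5:],s[3:]  2  'cd'
   5  s[3:],s[6:]  0  ''
   6  s[6:],s[4:]  1  'd'
   7  s[4:],s[2:]  3  'dcd'
   8  s[2:],s[1:]  1  'd'
   9  s[1:],s[0:]  2  'dd'

n(n+1)/2 = 10·11/2 = 55
Σ LCP = 0 + 0 + 0 + 1 + 2 + 0 + 1 + 3 + 1 + 2 = 10
distinct = 55 − 10 = 45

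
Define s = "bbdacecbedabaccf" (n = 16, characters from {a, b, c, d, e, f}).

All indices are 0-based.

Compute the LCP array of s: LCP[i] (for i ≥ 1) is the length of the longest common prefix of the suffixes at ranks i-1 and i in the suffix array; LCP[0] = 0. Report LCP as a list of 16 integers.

[0, 1, 2, 0, 1, 1, 1, 0, 1, 1, 1, 0, 2, 0, 1, 0]

rank | idx | suffix
   0 |  10 | abaccf
   1 |  12 | accf
   2 |   3 | acecbedabaccf
   3 |  11 | baccf
   4 |   0 | bbdacecbedabaccf
   5 |   1 | bdacecbedabaccf
   6 |   7 | bedabaccf
   7 |   6 | cbedabaccf
   8 |  13 | ccf
   9 |   4 | cecbedabaccf
  10 |  14 | cf
  11 |   9 | dabaccf
  12 |   2 | dacecbedabaccf
  13 |   5 | ecbedabaccf
  14 |   8 | edabaccf
  15 |  15 | f

SA = [10, 12, 3, 11, 0, 1, 7, 6, 13, 4, 14, 9, 2, 5, 8, 15]
rank  pair      lcp
   1  s[10:],s[12:]  1  'a'
   2  s[12:],s[3:]  2  'ac'
   3  s[3:],s[11:]  0  ''
   4  s[11:],s[0:]  1  'b'
   5  s[0:],s[1:]  1  'b'
   6  s[1:],s[7:]  1  'b'
   7  s[7:],s[6:]  0  ''
   8  s[6:],s[13:]  1  'c'
   9  s[13:],s[4:]  1  'c'
  10  s[4:],s[14:]  1  'c'
  11  s[14:],s[9:]  0  ''
  12  s[9:],s[2:]  2  'da'
  13  s[2:],s[5:]  0  ''
  14  s[5:],s[8:]  1  'e'
  15  s[8:],s[15:]  0  ''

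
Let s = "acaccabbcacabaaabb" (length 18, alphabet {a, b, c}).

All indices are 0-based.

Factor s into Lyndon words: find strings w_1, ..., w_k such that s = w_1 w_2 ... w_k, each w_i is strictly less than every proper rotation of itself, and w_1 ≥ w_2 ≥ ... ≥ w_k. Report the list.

emit factor 1: 'acacc' (i=0, period=5)
emit factor 2: 'abbcac' (i=5, period=6)
emit factor 3: 'ab' (i=11, period=2)
emit factor 4: 'aaabb' (i=13, period=5)

["acacc", "abbcac", "ab", "aaabb"]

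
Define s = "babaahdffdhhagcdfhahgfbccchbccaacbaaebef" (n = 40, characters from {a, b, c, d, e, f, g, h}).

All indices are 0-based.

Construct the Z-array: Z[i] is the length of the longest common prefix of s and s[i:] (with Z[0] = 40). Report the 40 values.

Z[0]=40
i=1: fresh scan; Z[1]=0
i=2: fresh scan; Z[2]=2 extend→box=[2,4)
i=3: min(r-i=1, Z[1]=0)=0; Z[3]=0
i=4: fresh scan; Z[4]=0
i=5: fresh scan; Z[5]=0
i=6: fresh scan; Z[6]=0
i=7: fresh scan; Z[7]=0
i=8: fresh scan; Z[8]=0
i=9: fresh scan; Z[9]=0
i=10: fresh scan; Z[10]=0
i=11: fresh scan; Z[11]=0
i=12: fresh scan; Z[12]=0
i=13: fresh scan; Z[13]=0
i=14: fresh scan; Z[14]=0
i=15: fresh scan; Z[15]=0
i=16: fresh scan; Z[16]=0
i=17: fresh scan; Z[17]=0
i=18: fresh scan; Z[18]=0
i=19: fresh scan; Z[19]=0
i=20: fresh scan; Z[20]=0
i=21: fresh scan; Z[21]=0
i=22: fresh scan; Z[22]=1 extend→box=[22,23)
i=23: fresh scan; Z[23]=0
i=24: fresh scan; Z[24]=0
i=25: fresh scan; Z[25]=0
i=26: fresh scan; Z[26]=0
i=27: fresh scan; Z[27]=1 extend→box=[27,28)
i=28: fresh scan; Z[28]=0
i=29: fresh scan; Z[29]=0
i=30: fresh scan; Z[30]=0
i=31: fresh scan; Z[31]=0
i=32: fresh scan; Z[32]=0
i=33: fresh scan; Z[33]=2 extend→box=[33,35)
i=34: min(r-i=1, Z[1]=0)=0; Z[34]=0
i=35: fresh scan; Z[35]=0
i=36: fresh scan; Z[36]=0
i=37: fresh scan; Z[37]=1 extend→box=[37,38)
i=38: fresh scan; Z[38]=0
i=39: fresh scan; Z[39]=0

[40, 0, 2, 0, 0, 0, 0, 0, 0, 0, 0, 0, 0, 0, 0, 0, 0, 0, 0, 0, 0, 0, 1, 0, 0, 0, 0, 1, 0, 0, 0, 0, 0, 2, 0, 0, 0, 1, 0, 0]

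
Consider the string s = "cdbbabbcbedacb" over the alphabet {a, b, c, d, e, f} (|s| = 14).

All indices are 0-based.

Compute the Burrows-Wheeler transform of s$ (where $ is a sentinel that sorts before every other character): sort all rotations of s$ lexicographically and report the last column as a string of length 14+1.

bbdcbdabcab$ecb

rank  rotation         last
    0  $cdbbabbcbedacb  b
    1  abbcbedacb$cdbb  b
    2  acb$cdbbabbcbed  d
    3  b$cdbbabbcbedac  c
    4  babbcbedacb$cdb  b
    5  bbabbcbedacb$cd  d
    6  bbcbedacb$cdbba  a
    7  bcbedacb$cdbbab  b
    8  bedacb$cdbbabbc  c
    9  cb$cdbbabbcbeda  a
   10  cbedacb$cdbbabb  b
   11  cdbbabbcbedacb$  $
   12  dacb$cdbbabbcbe  e
   13  dbbabbcbedacb$c  c
   14  edacb$cdbbabbcb  b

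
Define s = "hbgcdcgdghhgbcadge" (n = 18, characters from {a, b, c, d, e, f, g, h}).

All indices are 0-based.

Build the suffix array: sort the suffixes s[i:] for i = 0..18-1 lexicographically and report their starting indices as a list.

[14, 12, 1, 13, 3, 5, 4, 15, 7, 17, 11, 2, 6, 16, 8, 0, 10, 9]

sorted suffixes:
  #0 SA[0]=14  'adge'
  #1 SA[1]=12  'bcadge'
  #2 SA[2]=1  'bgcdcgdghhgbcadge'
  #3 SA[3]=13  'cadge'
  #4 SA[4]=3  'cdcgdghhgbcadge'
  #5 SA[5]=5  'cgdghhgbcadge'
  #6 SA[6]=4  'dcgdghhgbcadge'
  #7 SA[7]=15  'dge'
  #8 SA[8]=7  'dghhgbcadge'
  #9 SA[9]=17  'e'
  #10 SA[10]=11  'gbcadge'
  #11 SA[11]=2  'gcdcgdghhgbcadge'
  #12 SA[12]=6  'gdghhgbcadge'
  #13 SA[13]=16  'ge'
  #14 SA[14]=8  'ghhgbcadge'
  #15 SA[15]=0  'hbgcdcgdghhgbcadge'
  #16 SA[16]=10  'hgbcadge'
  #17 SA[17]=9  'hhgbcadge'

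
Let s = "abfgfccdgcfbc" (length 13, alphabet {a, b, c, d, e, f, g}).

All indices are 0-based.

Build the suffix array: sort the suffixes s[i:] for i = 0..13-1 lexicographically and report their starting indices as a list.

rank | idx | suffix
   0 |   0 | abfgfccdgcfbc
   1 |  11 | bc
   2 |   1 | bfgfccdgcfbc
   3 |  12 | c
   4 |   5 | ccdgcfbc
   5 |   6 | cdgcfbc
   6 |   9 | cfbc
   7 |   7 | dgcfbc
   8 |  10 | fbc
   9 |   4 | fccdgcfbc
  10 |   2 | fgfccdgcfbc
  11 |   8 | gcfbc
  12 |   3 | gfccdgcfbc

[0, 11, 1, 12, 5, 6, 9, 7, 10, 4, 2, 8, 3]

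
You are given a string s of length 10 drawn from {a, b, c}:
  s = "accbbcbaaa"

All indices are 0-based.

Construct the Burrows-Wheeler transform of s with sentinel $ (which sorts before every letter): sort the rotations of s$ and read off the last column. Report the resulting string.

aaab$ccbbca

rank  rotation     last
    0  $accbbcbaaa  a
    1  a$accbbcbaa  a
    2  aa$accbbcba  a
    3  aaa$accbbcb  b
    4  accbbcbaaa$  $
    5  baaa$accbbc  c
    6  bbcbaaa$acc  c
    7  bcbaaa$accb  b
    8  cbaaa$accbb  b
    9  cbbcbaaa$ac  c
   10  ccbbcbaaa$a  a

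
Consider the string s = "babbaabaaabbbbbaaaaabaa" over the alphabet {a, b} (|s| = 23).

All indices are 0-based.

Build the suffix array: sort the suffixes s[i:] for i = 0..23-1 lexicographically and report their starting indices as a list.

sorted suffixes:
  #0 SA[0]=22  'a'
  #1 SA[1]=21  'aa'
  #2 SA[2]=15  'aaaaabaa'
  #3 SA[3]=16  'aaaabaa'
  #4 SA[4]=17  'aaabaa'
  #5 SA[5]=7  'aaabbbbbaaaaabaa'
  #6 SA[6]=18  'aabaa'
  #7 SA[7]=4  'aabaaabbbbbaaaaabaa'
  #8 SA[8]=8  'aabbbbbaaaaabaa'
  #9 SA[9]=19  'abaa'
  #10 SA[10]=5  'abaaabbbbbaaaaabaa'
  #11 SA[11]=1  'abbaabaaabbbbbaaaaabaa'
  #12 SA[12]=9  'abbbbbaaaaabaa'
  #13 SA[13]=20  'baa'
  #14 SA[14]=14  'baaaaabaa'
  #15 SA[15]=6  'baaabbbbbaaaaabaa'
  #16 SA[16]=3  'baabaaabbbbbaaaaabaa'
  #17 SA[17]=0  'babbaabaaabbbbbaaaaabaa'
  #18 SA[18]=13  'bbaaaaabaa'
  #19 SA[19]=2  'bbaabaaabbbbbaaaaabaa'
  #20 SA[20]=12  'bbbaaaaabaa'
  #21 SA[21]=11  'bbbbaaaaabaa'
  #22 SA[22]=10  'bbbbbaaaaabaa'

[22, 21, 15, 16, 17, 7, 18, 4, 8, 19, 5, 1, 9, 20, 14, 6, 3, 0, 13, 2, 12, 11, 10]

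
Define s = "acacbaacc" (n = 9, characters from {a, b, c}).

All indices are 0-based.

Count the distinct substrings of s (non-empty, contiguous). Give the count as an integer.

37

rank | idx | suffix
   0 |   5 | aacc
   1 |   0 | acacbaacc
   2 |   2 | acbaacc
   3 |   6 | acc
   4 |   4 | baacc
   5 |   8 | c
   6 |   1 | cacbaacc
   7 |   3 | cbaacc
   8 |   7 | cc

SA = [5, 0, 2, 6, 4, 8, 1, 3, 7]
rank  pair      lcp
   1  s[5:],s[0:]  1  'a'
   2  s[0:],s[2:]  2  'ac'
   3  s[2:],s[6:]  2  'ac'
   4  s[6:],s[4:]  0  ''
   5  s[4:],s[8:]  0  ''
   6  s[8:],s[1:]  1  'c'
   7  s[1:],s[3:]  1  'c'
   8  s[3:],s[7:]  1  'c'

n(n+1)/2 = 9·10/2 = 45
Σ LCP = 0 + 1 + 2 + 2 + 0 + 0 + 1 + 1 + 1 = 8
distinct = 45 − 8 = 37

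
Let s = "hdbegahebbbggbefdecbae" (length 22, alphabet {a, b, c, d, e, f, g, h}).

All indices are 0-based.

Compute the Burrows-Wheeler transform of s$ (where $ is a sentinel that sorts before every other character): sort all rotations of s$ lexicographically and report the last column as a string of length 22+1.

ebgcebgdbehfahdbbeegb$a

rank  rotation                 last
    0  $hdbegahebbbggbefdecbae  e
    1  ae$hdbegahebbbggbefdecb  b
    2  ahebbbggbefdecbae$hdbeg  g
    3  bae$hdbegahebbbggbefdec  c
    4  bbbggbefdecbae$hdbegahe  e
    5  bbggbefdecbae$hdbegaheb  b
    6  befdecbae$hdbegahebbbgg  g
    7  begahebbbggbefdecbae$hd  d
    8  bggbefdecbae$hdbegahebb  b
    9  cbae$hdbegahebbbggbefde  e
   10  dbegahebbbggbefdecbae$h  h
   11  decbae$hdbegahebbbggbef  f
   12  e$hdbegahebbbggbefdecba  a
   13  ebbbggbefdecbae$hdbegah  h
   14  ecbae$hdbegahebbbggbefd  d
   15  efdecbae$hdbegahebbbggb  b
   16  egahebbbggbefdecbae$hdb  b
   17  fdecbae$hdbegahebbbggbe  e
   18  gahebbbggbefdecbae$hdbe  e
   19  gbefdecbae$hdbegahebbbg  g
   20  ggbefdecbae$hdbegahebbb  b
   21  hdbegahebbbggbefdecbae$  $
   22  hebbbggbefdecbae$hdbega  a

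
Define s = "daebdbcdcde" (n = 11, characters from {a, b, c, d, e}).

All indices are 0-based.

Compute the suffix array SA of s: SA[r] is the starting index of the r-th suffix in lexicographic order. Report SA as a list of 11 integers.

rank→(start, suffix):
  0 → (1, 'aebdbcdcde')
  1 → (5, 'bcdcde')
  2 → (3, 'bdbcdcde')
  3 → (6, 'cdcde')
  4 → (8, 'cde')
  5 → (0, 'daebdbcdcde')
  6 → (4, 'dbcdcde')
  7 → (7, 'dcde')
  8 → (9, 'de')
  9 → (10, 'e')
  10 → (2, 'ebdbcdcde')

[1, 5, 3, 6, 8, 0, 4, 7, 9, 10, 2]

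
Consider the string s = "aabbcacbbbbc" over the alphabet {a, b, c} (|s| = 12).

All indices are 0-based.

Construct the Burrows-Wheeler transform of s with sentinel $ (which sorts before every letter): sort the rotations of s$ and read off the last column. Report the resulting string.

rank  rotation       last
    0  $aabbcacbbbbc  c
    1  aabbcacbbbbc$  $
    2  abbcacbbbbc$a  a
    3  acbbbbc$aabbc  c
    4  bbbbc$aabbcac  c
    5  bbbc$aabbcacb  b
    6  bbc$aabbcacbb  b
    7  bbcacbbbbc$aa  a
    8  bc$aabbcacbbb  b
    9  bcacbbbbc$aab  b
   10  c$aabbcacbbbb  b
   11  cacbbbbc$aabb  b
   12  cbbbbc$aabbca  a

c$accbbabbbba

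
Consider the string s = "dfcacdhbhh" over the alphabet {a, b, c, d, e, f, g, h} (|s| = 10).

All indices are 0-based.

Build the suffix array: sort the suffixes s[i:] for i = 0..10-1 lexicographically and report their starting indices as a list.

rank→(start, suffix):
  0 → (3, 'acdhbhh')
  1 → (7, 'bhh')
  2 → (2, 'cacdhbhh')
  3 → (4, 'cdhbhh')
  4 → (0, 'dfcacdhbhh')
  5 → (5, 'dhbhh')
  6 → (1, 'fcacdhbhh')
  7 → (9, 'h')
  8 → (6, 'hbhh')
  9 → (8, 'hh')

[3, 7, 2, 4, 0, 5, 1, 9, 6, 8]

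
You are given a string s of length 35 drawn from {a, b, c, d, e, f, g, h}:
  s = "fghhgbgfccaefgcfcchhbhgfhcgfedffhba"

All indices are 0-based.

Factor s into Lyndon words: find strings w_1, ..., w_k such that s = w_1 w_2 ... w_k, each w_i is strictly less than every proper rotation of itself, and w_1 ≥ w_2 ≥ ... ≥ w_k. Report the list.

emit factor 1: 'fghhg' (i=0, period=5)
emit factor 2: 'bgfcc' (i=5, period=5)
emit factor 3: 'aefgcfcchhbhgfhcgfedffhb' (i=10, period=24)
emit factor 4: 'a' (i=34, period=1)

["fghhg", "bgfcc", "aefgcfcchhbhgfhcgfedffhb", "a"]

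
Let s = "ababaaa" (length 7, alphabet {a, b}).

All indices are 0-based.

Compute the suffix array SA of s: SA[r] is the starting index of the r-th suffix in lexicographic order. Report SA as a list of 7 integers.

[6, 5, 4, 2, 0, 3, 1]

rank→(start, suffix):
  0 → (6, 'a')
  1 → (5, 'aa')
  2 → (4, 'aaa')
  3 → (2, 'abaaa')
  4 → (0, 'ababaaa')
  5 → (3, 'baaa')
  6 → (1, 'babaaa')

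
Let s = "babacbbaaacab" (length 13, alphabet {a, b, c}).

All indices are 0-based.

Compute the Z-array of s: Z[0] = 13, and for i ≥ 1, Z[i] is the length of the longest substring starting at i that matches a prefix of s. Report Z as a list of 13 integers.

[13, 0, 2, 0, 0, 1, 2, 0, 0, 0, 0, 0, 1]

Z[0]=13
i=1: fresh scan; Z[1]=0
i=2: fresh scan; Z[2]=2 extend→box=[2,4)
i=3: min(r-i=1, Z[1]=0)=0; Z[3]=0
i=4: fresh scan; Z[4]=0
i=5: fresh scan; Z[5]=1 extend→box=[5,6)
i=6: fresh scan; Z[6]=2 extend→box=[6,8)
i=7: min(r-i=1, Z[1]=0)=0; Z[7]=0
i=8: fresh scan; Z[8]=0
i=9: fresh scan; Z[9]=0
i=10: fresh scan; Z[10]=0
i=11: fresh scan; Z[11]=0
i=12: fresh scan; Z[12]=1 extend→box=[12,13)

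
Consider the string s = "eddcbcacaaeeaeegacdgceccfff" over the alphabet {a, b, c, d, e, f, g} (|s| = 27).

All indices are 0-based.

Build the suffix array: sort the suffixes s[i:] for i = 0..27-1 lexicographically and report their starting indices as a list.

rank→(start, suffix):
  0 → (8, 'aaeeaeegacdgceccfff')
  1 → (6, 'acaaeeaeegacdgceccfff')
  2 → (16, 'acdgceccfff')
  3 → (9, 'aeeaeegacdgceccfff')
  4 → (12, 'aeegacdgceccfff')
  5 → (4, 'bcacaaeeaeegacdgceccfff')
  6 → (7, 'caaeeaeegacdgceccfff')
  7 → (5, 'cacaaeeaeegacdgceccfff')
  8 → (3, 'cbcacaaeeaeegacdgceccfff')
  9 → (22, 'ccfff')
  10 → (17, 'cdgceccfff')
  11 → (20, 'ceccfff')
  12 → (23, 'cfff')
  13 → (2, 'dcbcacaaeeaeegacdgceccfff')
  14 → (1, 'ddcbcacaaeeaeegacdgceccfff')
  15 → (18, 'dgceccfff')
  16 → (11, 'eaeegacdgceccfff')
  17 → (21, 'eccfff')
  18 → (0, 'eddcbcacaaeeaeegacdgceccfff')
  19 → (10, 'eeaeegacdgceccfff')
  20 → (13, 'eegacdgceccfff')
  21 → (14, 'egacdgceccfff')
  22 → (26, 'f')
  23 → (25, 'ff')
  24 → (24, 'fff')
  25 → (15, 'gacdgceccfff')
  26 → (19, 'gceccfff')

[8, 6, 16, 9, 12, 4, 7, 5, 3, 22, 17, 20, 23, 2, 1, 18, 11, 21, 0, 10, 13, 14, 26, 25, 24, 15, 19]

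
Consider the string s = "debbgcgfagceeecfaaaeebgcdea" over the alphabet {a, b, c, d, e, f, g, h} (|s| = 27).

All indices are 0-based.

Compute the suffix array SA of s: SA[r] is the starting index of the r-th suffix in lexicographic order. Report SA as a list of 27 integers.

[26, 16, 17, 18, 8, 2, 21, 3, 23, 10, 14, 5, 24, 0, 25, 1, 20, 13, 19, 12, 11, 15, 7, 22, 9, 4, 6]

sorted suffixes:
  #0 SA[0]=26  'a'
  #1 SA[1]=16  'aaaeebgcdea'
  #2 SA[2]=17  'aaeebgcdea'
  #3 SA[3]=18  'aeebgcdea'
  #4 SA[4]=8  'agceeecfaaaeebgcdea'
  #5 SA[5]=2  'bbgcgfagceeecfaaaeebgcdea'
  #6 SA[6]=21  'bgcdea'
  #7 SA[7]=3  'bgcgfagceeecfaaaeebgcdea'
  #8 SA[8]=23  'cdea'
  #9 SA[9]=10  'ceeecfaaaeebgcdea'
  #10 SA[10]=14  'cfaaaeebgcdea'
  #11 SA[11]=5  'cgfagceeecfaaaeebgcdea'
  #12 SA[12]=24  'dea'
  #13 SA[13]=0  'debbgcgfagceeecfaaaeebgcdea'
  #14 SA[14]=25  'ea'
  #15 SA[15]=1  'ebbgcgfagceeecfaaaeebgcdea'
  #16 SA[16]=20  'ebgcdea'
  #17 SA[17]=13  'ecfaaaeebgcdea'
  #18 SA[18]=19  'eebgcdea'
  #19 SA[19]=12  'eecfaaaeebgcdea'
  #20 SA[20]=11  'eeecfaaaeebgcdea'
  #21 SA[21]=15  'faaaeebgcdea'
  #22 SA[22]=7  'fagceeecfaaaeebgcdea'
  #23 SA[23]=22  'gcdea'
  #24 SA[24]=9  'gceeecfaaaeebgcdea'
  #25 SA[25]=4  'gcgfagceeecfaaaeebgcdea'
  #26 SA[26]=6  'gfagceeecfaaaeebgcdea'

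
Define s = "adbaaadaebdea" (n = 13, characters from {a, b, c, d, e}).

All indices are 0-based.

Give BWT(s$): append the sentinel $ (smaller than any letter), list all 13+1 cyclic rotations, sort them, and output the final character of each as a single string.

rank  rotation        last
    0  $adbaaadaebdea  a
    1  a$adbaaadaebde  e
    2  aaadaebdea$adb  b
    3  aadaebdea$adba  a
    4  adaebdea$adbaa  a
    5  adbaaadaebdea$  $
    6  aebdea$adbaaad  d
    7  baaadaebdea$ad  d
    8  bdea$adbaaadae  e
    9  daebdea$adbaaa  a
   10  dbaaadaebdea$a  a
   11  dea$adbaaadaeb  b
   12  ea$adbaaadaebd  d
   13  ebdea$adbaaada  a

aebaa$ddeaabda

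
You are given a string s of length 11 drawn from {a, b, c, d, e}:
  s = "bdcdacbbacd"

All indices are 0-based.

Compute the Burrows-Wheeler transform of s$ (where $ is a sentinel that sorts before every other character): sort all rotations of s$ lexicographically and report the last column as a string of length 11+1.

ddbbc$aadccb

rank  rotation      last
    0  $bdcdacbbacd  d
    1  acbbacd$bdcd  d
    2  acd$bdcdacbb  b
    3  bacd$bdcdacb  b
    4  bbacd$bdcdac  c
    5  bdcdacbbacd$  $
    6  cbbacd$bdcda  a
    7  cd$bdcdacbba  a
    8  cdacbbacd$bd  d
    9  d$bdcdacbbac  c
   10  dacbbacd$bdc  c
   11  dcdacbbacd$b  b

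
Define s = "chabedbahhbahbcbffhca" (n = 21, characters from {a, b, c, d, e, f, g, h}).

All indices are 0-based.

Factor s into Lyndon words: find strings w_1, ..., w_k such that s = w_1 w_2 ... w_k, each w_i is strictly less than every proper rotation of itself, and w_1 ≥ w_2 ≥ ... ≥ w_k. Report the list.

emit factor 1: 'ch' (i=0, period=2)
emit factor 2: 'abedbahhbahbcbffhc' (i=2, period=18)
emit factor 3: 'a' (i=20, period=1)

["ch", "abedbahhbahbcbffhc", "a"]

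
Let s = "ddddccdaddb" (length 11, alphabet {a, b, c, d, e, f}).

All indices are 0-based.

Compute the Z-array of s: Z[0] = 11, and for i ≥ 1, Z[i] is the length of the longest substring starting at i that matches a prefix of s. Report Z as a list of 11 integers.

Z[0]=11
i=1: i≥r, start 0; Z[1]=3 extend→box=[1,4)
i=2: min(r-i=2, Z[1]=3)=2; Z[2]=2
i=3: min(r-i=1, Z[2]=2)=1; Z[3]=1
i=4: i≥r, start 0; Z[4]=0
i=5: i≥r, start 0; Z[5]=0
i=6: i≥r, start 0; Z[6]=1 extend→box=[6,7)
i=7: i≥r, start 0; Z[7]=0
i=8: i≥r, start 0; Z[8]=2 extend→box=[8,10)
i=9: min(r-i=1, Z[1]=3)=1; Z[9]=1
i=10: i≥r, start 0; Z[10]=0

[11, 3, 2, 1, 0, 0, 1, 0, 2, 1, 0]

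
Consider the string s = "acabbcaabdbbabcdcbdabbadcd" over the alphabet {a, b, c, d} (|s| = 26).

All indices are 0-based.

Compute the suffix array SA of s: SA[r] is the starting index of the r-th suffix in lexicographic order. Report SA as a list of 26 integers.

sorted suffixes:
  #0 SA[0]=6  'aabdbbabcdcbdabbadcd'
  #1 SA[1]=19  'abbadcd'
  #2 SA[2]=2  'abbcaabdbbabcdcbdabbadcd'
  #3 SA[3]=12  'abcdcbdabbadcd'
  #4 SA[4]=7  'abdbbabcdcbdabbadcd'
  #5 SA[5]=0  'acabbcaabdbbabcdcbdabbadcd'
  #6 SA[6]=22  'adcd'
  #7 SA[7]=11  'babcdcbdabbadcd'
  #8 SA[8]=21  'badcd'
  #9 SA[9]=10  'bbabcdcbdabbadcd'
  #10 SA[10]=20  'bbadcd'
  #11 SA[11]=3  'bbcaabdbbabcdcbdabbadcd'
  #12 SA[12]=4  'bcaabdbbabcdcbdabbadcd'
  #13 SA[13]=13  'bcdcbdabbadcd'
  #14 SA[14]=17  'bdabbadcd'
  #15 SA[15]=8  'bdbbabcdcbdabbadcd'
  #16 SA[16]=5  'caabdbbabcdcbdabbadcd'
  #17 SA[17]=1  'cabbcaabdbbabcdcbdabbadcd'
  #18 SA[18]=16  'cbdabbadcd'
  #19 SA[19]=24  'cd'
  #20 SA[20]=14  'cdcbdabbadcd'
  #21 SA[21]=25  'd'
  #22 SA[22]=18  'dabbadcd'
  #23 SA[23]=9  'dbbabcdcbdabbadcd'
  #24 SA[24]=15  'dcbdabbadcd'
  #25 SA[25]=23  'dcd'

[6, 19, 2, 12, 7, 0, 22, 11, 21, 10, 20, 3, 4, 13, 17, 8, 5, 1, 16, 24, 14, 25, 18, 9, 15, 23]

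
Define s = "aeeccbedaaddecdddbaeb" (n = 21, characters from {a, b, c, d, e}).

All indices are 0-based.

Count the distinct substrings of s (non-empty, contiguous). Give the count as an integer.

211

rank→(start, suffix):
  0 → (8, 'aaddecdddbaeb')
  1 → (9, 'addecdddbaeb')
  2 → (18, 'aeb')
  3 → (0, 'aeeccbedaaddecdddbaeb')
  4 → (20, 'b')
  5 → (17, 'baeb')
  6 → (5, 'bedaaddecdddbaeb')
  7 → (4, 'cbedaaddecdddbaeb')
  8 → (3, 'ccbedaaddecdddbaeb')
  9 → (13, 'cdddbaeb')
  10 → (7, 'daaddecdddbaeb')
  11 → (16, 'dbaeb')
  12 → (15, 'ddbaeb')
  13 → (14, 'dddbaeb')
  14 → (10, 'ddecdddbaeb')
  15 → (11, 'decdddbaeb')
  16 → (19, 'eb')
  17 → (2, 'eccbedaaddecdddbaeb')
  18 → (12, 'ecdddbaeb')
  19 → (6, 'edaaddecdddbaeb')
  20 → (1, 'eeccbedaaddecdddbaeb')

SA = [8, 9, 18, 0, 20, 17, 5, 4, 3, 13, 7, 16, 15, 14, 10, 11, 19, 2, 12, 6, 1]
rank  pair      lcp
   1  s[8:],s[9:]  1  'a'
   2  s[9:],s[18:]  1  'a'
   3  s[18:],s[0:]  2  'ae'
   4  s[0:],s[20:]  0  ''
   5  s[20:],s[17:]  1  'b'
   6  s[17:],s[5:]  1  'b'
   7  s[5:],s[4:]  0  ''
   8  s[4:],s[3:]  1  'c'
   9  s[3:],s[13:]  1  'c'
  10  s[13:],s[7:]  0  ''
  11  s[7:],s[16:]  1  'd'
  12  s[16:],s[15:]  1  'd'
  13  s[15:],s[14:]  2  'dd'
  14  s[14:],s[10:]  2  'dd'
  15  s[10:],s[11:]  1  'd'
  16  s[11:],s[19:]  0  ''
  17  s[19:],s[2:]  1  'e'
  18  s[2:],s[12:]  2  'ec'
  19  s[12:],s[6:]  1  'e'
  20  s[6:],s[1:]  1  'e'

n(n+1)/2 = 21·22/2 = 231
Σ LCP = 0 + 1 + 1 + 2 + 0 + 1 + 1 + 0 + 1 + 1 + 0 + 1 + 1 + 2 + 2 + 1 + 0 + 1 + 2 + 1 + 1 = 20
distinct = 231 − 20 = 211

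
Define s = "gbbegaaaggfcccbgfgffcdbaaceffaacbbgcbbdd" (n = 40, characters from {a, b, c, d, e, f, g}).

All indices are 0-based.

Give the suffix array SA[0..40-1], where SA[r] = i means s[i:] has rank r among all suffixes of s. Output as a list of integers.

sorted suffixes:
  #0 SA[0]=5  'aaaggfcccbgfgffcdbaaceffaacbbgcbbdd'
  #1 SA[1]=29  'aacbbgcbbdd'
  #2 SA[2]=23  'aaceffaacbbgcbbdd'
  #3 SA[3]=6  'aaggfcccbgfgffcdbaaceffaacbbgcbbdd'
  #4 SA[4]=30  'acbbgcbbdd'
  #5 SA[5]=24  'aceffaacbbgcbbdd'
  #6 SA[6]=7  'aggfcccbgfgffcdbaaceffaacbbgcbbdd'
  #7 SA[7]=22  'baaceffaacbbgcbbdd'
  #8 SA[8]=36  'bbdd'
  #9 SA[9]=1  'bbegaaaggfcccbgfgffcdbaaceffaacbbgcbbdd'
  #10 SA[10]=32  'bbgcbbdd'
  #11 SA[11]=37  'bdd'
  #12 SA[12]=2  'begaaaggfcccbgfgffcdbaaceffaacbbgcbbdd'
  #13 SA[13]=33  'bgcbbdd'
  #14 SA[14]=14  'bgfgffcdbaaceffaacbbgcbbdd'
  #15 SA[15]=35  'cbbdd'
  #16 SA[16]=31  'cbbgcbbdd'
  #17 SA[17]=13  'cbgfgffcdbaaceffaacbbgcbbdd'
  #18 SA[18]=12  'ccbgfgffcdbaaceffaacbbgcbbdd'
  #19 SA[19]=11  'cccbgfgffcdbaaceffaacbbgcbbdd'
  #20 SA[20]=20  'cdbaaceffaacbbgcbbdd'
  #21 SA[21]=25  'ceffaacbbgcbbdd'
  #22 SA[22]=39  'd'
  #23 SA[23]=21  'dbaaceffaacbbgcbbdd'
  #24 SA[24]=38  'dd'
  #25 SA[25]=26  'effaacbbgcbbdd'
  #26 SA[26]=3  'egaaaggfcccbgfgffcdbaaceffaacbbgcbbdd'
  #27 SA[27]=28  'faacbbgcbbdd'
  #28 SA[28]=10  'fcccbgfgffcdbaaceffaacbbgcbbdd'
  #29 SA[29]=19  'fcdbaaceffaacbbgcbbdd'
  #30 SA[30]=27  'ffaacbbgcbbdd'
  #31 SA[31]=18  'ffcdbaaceffaacbbgcbbdd'
  #32 SA[32]=16  'fgffcdbaaceffaacbbgcbbdd'
  #33 SA[33]=4  'gaaaggfcccbgfgffcdbaaceffaacbbgcbbdd'
  #34 SA[34]=0  'gbbegaaaggfcccbgfgffcdbaaceffaacbbgcbbdd'
  #35 SA[35]=34  'gcbbdd'
  #36 SA[36]=9  'gfcccbgfgffcdbaaceffaacbbgcbbdd'
  #37 SA[37]=17  'gffcdbaaceffaacbbgcbbdd'
  #38 SA[38]=15  'gfgffcdbaaceffaacbbgcbbdd'
  #39 SA[39]=8  'ggfcccbgfgffcdbaaceffaacbbgcbbdd'

[5, 29, 23, 6, 30, 24, 7, 22, 36, 1, 32, 37, 2, 33, 14, 35, 31, 13, 12, 11, 20, 25, 39, 21, 38, 26, 3, 28, 10, 19, 27, 18, 16, 4, 0, 34, 9, 17, 15, 8]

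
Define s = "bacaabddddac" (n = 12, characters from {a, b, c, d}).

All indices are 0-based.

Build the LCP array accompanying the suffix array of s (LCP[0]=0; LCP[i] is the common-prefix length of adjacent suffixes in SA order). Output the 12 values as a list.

[0, 1, 1, 2, 0, 1, 0, 1, 0, 1, 2, 3]

rank→(start, suffix):
  0 → (3, 'aabddddac')
  1 → (4, 'abddddac')
  2 → (10, 'ac')
  3 → (1, 'acaabddddac')
  4 → (0, 'bacaabddddac')
  5 → (5, 'bddddac')
  6 → (11, 'c')
  7 → (2, 'caabddddac')
  8 → (9, 'dac')
  9 → (8, 'ddac')
  10 → (7, 'dddac')
  11 → (6, 'ddddac')

SA = [3, 4, 10, 1, 0, 5, 11, 2, 9, 8, 7, 6]
[i] adj suffixes → lcp
  [1] 3/4 → 1 ('a')
  [2] 4/10 → 1 ('a')
  [3] 10/1 → 2 ('ac')
  [4] 1/0 → 0 ('')
  [5] 0/5 → 1 ('b')
  [6] 5/11 → 0 ('')
  [7] 11/2 → 1 ('c')
  [8] 2/9 → 0 ('')
  [9] 9/8 → 1 ('d')
  [10] 8/7 → 2 ('dd')
  [11] 7/6 → 3 ('ddd')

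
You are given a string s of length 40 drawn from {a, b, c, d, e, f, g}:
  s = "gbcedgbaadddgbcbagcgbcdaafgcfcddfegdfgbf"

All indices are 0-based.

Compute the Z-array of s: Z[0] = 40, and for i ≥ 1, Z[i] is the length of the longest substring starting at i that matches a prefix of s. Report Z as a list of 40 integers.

Z[0]=40
i=1: i≥r, start 0; Z[1]=0
i=2: i≥r, start 0; Z[2]=0
i=3: i≥r, start 0; Z[3]=0
i=4: i≥r, start 0; Z[4]=0
i=5: i≥r, start 0; Z[5]=2 scan→box=[5,7)
i=6: min(r-i=1, Z[1]=0)=0; Z[6]=0
i=7: i≥r, start 0; Z[7]=0
i=8: i≥r, start 0; Z[8]=0
i=9: i≥r, start 0; Z[9]=0
i=10: i≥r, start 0; Z[10]=0
i=11: i≥r, start 0; Z[11]=0
i=12: i≥r, start 0; Z[12]=3 scan→box=[12,15)
i=13: min(r-i=2, Z[1]=0)=0; Z[13]=0
i=14: min(r-i=1, Z[2]=0)=0; Z[14]=0
i=15: i≥r, start 0; Z[15]=0
i=16: i≥r, start 0; Z[16]=0
i=17: i≥r, start 0; Z[17]=1 scan→box=[17,18)
i=18: i≥r, start 0; Z[18]=0
i=19: i≥r, start 0; Z[19]=3 scan→box=[19,22)
i=20: min(r-i=2, Z[1]=0)=0; Z[20]=0
i=21: min(r-i=1, Z[2]=0)=0; Z[21]=0
i=22: i≥r, start 0; Z[22]=0
i=23: i≥r, start 0; Z[23]=0
i=24: i≥r, start 0; Z[24]=0
i=25: i≥r, start 0; Z[25]=0
i=26: i≥r, start 0; Z[26]=1 scan→box=[26,27)
i=27: i≥r, start 0; Z[27]=0
i=28: i≥r, start 0; Z[28]=0
i=29: i≥r, start 0; Z[29]=0
i=30: i≥r, start 0; Z[30]=0
i=31: i≥r, start 0; Z[31]=0
i=32: i≥r, start 0; Z[32]=0
i=33: i≥r, start 0; Z[33]=0
i=34: i≥r, start 0; Z[34]=1 scan→box=[34,35)
i=35: i≥r, start 0; Z[35]=0
i=36: i≥r, start 0; Z[36]=0
i=37: i≥r, start 0; Z[37]=2 scan→box=[37,39)
i=38: min(r-i=1, Z[1]=0)=0; Z[38]=0
i=39: i≥r, start 0; Z[39]=0

[40, 0, 0, 0, 0, 2, 0, 0, 0, 0, 0, 0, 3, 0, 0, 0, 0, 1, 0, 3, 0, 0, 0, 0, 0, 0, 1, 0, 0, 0, 0, 0, 0, 0, 1, 0, 0, 2, 0, 0]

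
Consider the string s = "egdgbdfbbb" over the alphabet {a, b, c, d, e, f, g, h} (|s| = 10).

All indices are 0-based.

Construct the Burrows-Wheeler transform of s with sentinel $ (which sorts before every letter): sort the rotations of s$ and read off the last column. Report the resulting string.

rank  rotation     last
    0  $egdgbdfbbb  b
    1  b$egdgbdfbb  b
    2  bb$egdgbdfb  b
    3  bbb$egdgbdf  f
    4  bdfbbb$egdg  g
    5  dfbbb$egdgb  b
    6  dgbdfbbb$eg  g
    7  egdgbdfbbb$  $
    8  fbbb$egdgbd  d
    9  gbdfbbb$egd  d
   10  gdgbdfbbb$e  e

bbbfgbg$dde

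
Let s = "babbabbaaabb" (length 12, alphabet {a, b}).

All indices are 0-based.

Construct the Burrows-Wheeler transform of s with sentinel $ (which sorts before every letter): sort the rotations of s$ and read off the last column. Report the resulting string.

bbaabbbbb$aaa

rank  rotation       last
    0  $babbabbaaabb  b
    1  aaabb$babbabb  b
    2  aabb$babbabba  a
    3  abb$babbabbaa  a
    4  abbaaabb$babb  b
    5  abbabbaaabb$b  b
    6  b$babbabbaaab  b
    7  baaabb$babbab  b
    8  babbaaabb$bab  b
    9  babbabbaaabb$  $
   10  bb$babbabbaaa  a
   11  bbaaabb$babba  a
   12  bbabbaaabb$ba  a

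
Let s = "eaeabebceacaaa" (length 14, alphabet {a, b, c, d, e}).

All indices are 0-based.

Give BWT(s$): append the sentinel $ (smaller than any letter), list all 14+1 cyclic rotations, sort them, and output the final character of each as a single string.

aaaceeeeaabac$b

rank  rotation         last
    0  $eaeabebceacaaa  a
    1  a$eaeabebceacaa  a
    2  aa$eaeabebceaca  a
    3  aaa$eaeabebceac  c
    4  abebceacaaa$eae  e
    5  acaaa$eaeabebce  e
    6  aeabebceacaaa$e  e
    7  bceacaaa$eaeabe  e
    8  bebceacaaa$eaea  a
    9  caaa$eaeabebcea  a
   10  ceacaaa$eaeabeb  b
   11  eabebceacaaa$ea  a
   12  eacaaa$eaeabebc  c
   13  eaeabebceacaaa$  $
   14  ebceacaaa$eaeab  b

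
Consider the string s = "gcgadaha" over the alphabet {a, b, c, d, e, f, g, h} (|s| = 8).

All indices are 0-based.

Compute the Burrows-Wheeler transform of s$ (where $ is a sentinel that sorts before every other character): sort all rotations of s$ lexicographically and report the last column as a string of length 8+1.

rank  rotation   last
    0  $gcgadaha  a
    1  a$gcgadah  h
    2  adaha$gcg  g
    3  aha$gcgad  d
    4  cgadaha$g  g
    5  daha$gcga  a
    6  gadaha$gc  c
    7  gcgadaha$  $
    8  ha$gcgada  a

ahgdgac$a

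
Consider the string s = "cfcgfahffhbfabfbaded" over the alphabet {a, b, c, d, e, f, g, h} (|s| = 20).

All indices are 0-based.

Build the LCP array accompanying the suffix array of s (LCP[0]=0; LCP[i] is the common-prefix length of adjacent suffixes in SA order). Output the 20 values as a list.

[0, 1, 1, 0, 1, 2, 0, 1, 0, 1, 0, 0, 2, 1, 1, 1, 1, 0, 0, 1]

rank | idx | suffix
   0 |  12 | abfbaded
   1 |  16 | aded
   2 |   5 | ahffhbfabfbaded
   3 |  15 | baded
   4 |  10 | bfabfbaded
   5 |  13 | bfbaded
   6 |   0 | cfcgfahffhbfabfbaded
   7 |   2 | cgfahffhbfabfbaded
   8 |  19 | d
   9 |  17 | ded
  10 |  18 | ed
  11 |  11 | fabfbaded
  12 |   4 | fahffhbfabfbaded
  13 |  14 | fbaded
  14 |   1 | fcgfahffhbfabfbaded
  15 |   7 | ffhbfabfbaded
  16 |   8 | fhbfabfbaded
  17 |   3 | gfahffhbfabfbaded
  18 |   9 | hbfabfbaded
  19 |   6 | hffhbfabfbaded

SA = [12, 16, 5, 15, 10, 13, 0, 2, 19, 17, 18, 11, 4, 14, 1, 7, 8, 3, 9, 6]
i: (SA[i-1],SA[i]) lcp shared
  1: (12,16) 1 'a'
  2: (16,5) 1 'a'
  3: (5,15) 0 ''
  4: (15,10) 1 'b'
  5: (10,13) 2 'bf'
  6: (13,0) 0 ''
  7: (0,2) 1 'c'
  8: (2,19) 0 ''
  9: (19,17) 1 'd'
  10: (17,18) 0 ''
  11: (18,11) 0 ''
  12: (11,4) 2 'fa'
  13: (4,14) 1 'f'
  14: (14,1) 1 'f'
  15: (1,7) 1 'f'
  16: (7,8) 1 'f'
  17: (8,3) 0 ''
  18: (3,9) 0 ''
  19: (9,6) 1 'h'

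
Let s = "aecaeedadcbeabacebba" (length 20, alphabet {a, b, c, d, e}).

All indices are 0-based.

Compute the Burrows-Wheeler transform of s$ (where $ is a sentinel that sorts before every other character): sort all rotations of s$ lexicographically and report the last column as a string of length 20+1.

rank  rotation               last
    0  $aecaeedadcbeabacebba  a
    1  a$aecaeedadcbeabacebb  b
    2  abacebba$aecaeedadcbe  e
    3  acebba$aecaeedadcbeab  b
    4  adcbeabacebba$aecaeed  d
    5  aecaeedadcbeabacebba$  $
    6  aeedadcbeabacebba$aec  c
    7  ba$aecaeedadcbeabaceb  b
    8  bacebba$aecaeedadcbea  a
    9  bba$aecaeedadcbeabace  e
   10  beabacebba$aecaeedadc  c
   11  caeedadcbeabacebba$ae  e
   12  cbeabacebba$aecaeedad  d
   13  cebba$aecaeedadcbeaba  a
   14  dadcbeabacebba$aecaee  e
   15  dcbeabacebba$aecaeeda  a
   16  eabacebba$aecaeedadcb  b
   17  ebba$aecaeedadcbeabac  c
   18  ecaeedadcbeabacebba$a  a
   19  edadcbeabacebba$aecae  e
   20  eedadcbeabacebba$aeca  a

abebd$cbaecedaeabcaea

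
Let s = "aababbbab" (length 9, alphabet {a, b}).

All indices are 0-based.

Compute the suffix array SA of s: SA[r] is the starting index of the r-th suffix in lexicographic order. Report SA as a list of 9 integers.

[0, 7, 1, 3, 8, 6, 2, 5, 4]

rank | idx | suffix
   0 |   0 | aababbbab
   1 |   7 | ab
   2 |   1 | ababbbab
   3 |   3 | abbbab
   4 |   8 | b
   5 |   6 | bab
   6 |   2 | babbbab
   7 |   5 | bbab
   8 |   4 | bbbab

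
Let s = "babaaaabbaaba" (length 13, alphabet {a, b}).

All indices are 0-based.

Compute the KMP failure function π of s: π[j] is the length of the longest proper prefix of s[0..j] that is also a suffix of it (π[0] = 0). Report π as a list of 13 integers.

[0, 0, 1, 2, 0, 0, 0, 1, 1, 2, 0, 1, 2]

π[0] = 0
j=1 s[j]='a': π[1]=0 (border '')
j=2 s[j]='b': π[2]=1 (border 'b')
j=3 s[j]='a': π[3]=2 (border 'ba')
j=4 s[j]='a': k: 2→0; π[4]=0 (border '')
j=5 s[j]='a': π[5]=0 (border '')
j=6 s[j]='a': π[6]=0 (border '')
j=7 s[j]='b': π[7]=1 (border 'b')
j=8 s[j]='b': k: 1→0; π[8]=1 (border 'b')
j=9 s[j]='a': π[9]=2 (border 'ba')
j=10 s[j]='a': k: 2→0; π[10]=0 (border '')
j=11 s[j]='b': π[11]=1 (border 'b')
j=12 s[j]='a': π[12]=2 (border 'ba')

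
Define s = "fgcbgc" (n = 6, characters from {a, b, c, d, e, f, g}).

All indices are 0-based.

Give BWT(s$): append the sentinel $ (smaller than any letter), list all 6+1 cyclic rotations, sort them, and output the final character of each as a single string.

rank  rotation last
    0  $fgcbgc  c
    1  bgc$fgc  c
    2  c$fgcbg  g
    3  cbgc$fg  g
    4  fgcbgc$  $
    5  gc$fgcb  b
    6  gcbgc$f  f

ccgg$bf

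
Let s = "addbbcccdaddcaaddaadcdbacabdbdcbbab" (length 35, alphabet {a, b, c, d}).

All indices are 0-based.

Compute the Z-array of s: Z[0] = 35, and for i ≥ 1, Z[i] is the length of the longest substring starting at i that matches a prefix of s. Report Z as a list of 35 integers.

[35, 0, 0, 0, 0, 0, 0, 0, 0, 3, 0, 0, 0, 1, 3, 0, 0, 1, 2, 0, 0, 0, 0, 1, 0, 1, 0, 0, 0, 0, 0, 0, 0, 1, 0]

Z[0]=35
i=1: fresh scan; Z[1]=0
i=2: fresh scan; Z[2]=0
i=3: fresh scan; Z[3]=0
i=4: fresh scan; Z[4]=0
i=5: fresh scan; Z[5]=0
i=6: fresh scan; Z[6]=0
i=7: fresh scan; Z[7]=0
i=8: fresh scan; Z[8]=0
i=9: fresh scan; Z[9]=3 extend→box=[9,12)
i=10: min(r-i=2, Z[1]=0)=0; Z[10]=0
i=11: min(r-i=1, Z[2]=0)=0; Z[11]=0
i=12: fresh scan; Z[12]=0
i=13: fresh scan; Z[13]=1 extend→box=[13,14)
i=14: fresh scan; Z[14]=3 extend→box=[14,17)
i=15: min(r-i=2, Z[1]=0)=0; Z[15]=0
i=16: min(r-i=1, Z[2]=0)=0; Z[16]=0
i=17: fresh scan; Z[17]=1 extend→box=[17,18)
i=18: fresh scan; Z[18]=2 extend→box=[18,20)
i=19: min(r-i=1, Z[1]=0)=0; Z[19]=0
i=20: fresh scan; Z[20]=0
i=21: fresh scan; Z[21]=0
i=22: fresh scan; Z[22]=0
i=23: fresh scan; Z[23]=1 extend→box=[23,24)
i=24: fresh scan; Z[24]=0
i=25: fresh scan; Z[25]=1 extend→box=[25,26)
i=26: fresh scan; Z[26]=0
i=27: fresh scan; Z[27]=0
i=28: fresh scan; Z[28]=0
i=29: fresh scan; Z[29]=0
i=30: fresh scan; Z[30]=0
i=31: fresh scan; Z[31]=0
i=32: fresh scan; Z[32]=0
i=33: fresh scan; Z[33]=1 extend→box=[33,34)
i=34: fresh scan; Z[34]=0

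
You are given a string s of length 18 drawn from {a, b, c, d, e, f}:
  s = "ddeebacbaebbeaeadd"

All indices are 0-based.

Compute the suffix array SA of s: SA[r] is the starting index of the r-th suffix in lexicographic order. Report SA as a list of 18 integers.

rank | idx | suffix
   0 |   5 | acbaebbeaeadd
   1 |  15 | add
   2 |  13 | aeadd
   3 |   8 | aebbeaeadd
   4 |   4 | bacbaebbeaeadd
   5 |   7 | baebbeaeadd
   6 |  10 | bbeaeadd
   7 |  11 | beaeadd
   8 |   6 | cbaebbeaeadd
   9 |  17 | d
  10 |  16 | dd
  11 |   0 | ddeebacbaebbeaeadd
  12 |   1 | deebacbaebbeaeadd
  13 |  14 | eadd
  14 |  12 | eaeadd
  15 |   3 | ebacbaebbeaeadd
  16 |   9 | ebbeaeadd
  17 |   2 | eebacbaebbeaeadd

[5, 15, 13, 8, 4, 7, 10, 11, 6, 17, 16, 0, 1, 14, 12, 3, 9, 2]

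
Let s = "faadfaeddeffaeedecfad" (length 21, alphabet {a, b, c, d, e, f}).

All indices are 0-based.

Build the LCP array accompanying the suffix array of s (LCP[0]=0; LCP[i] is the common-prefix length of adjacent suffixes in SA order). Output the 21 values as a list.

[0, 1, 2, 1, 2, 0, 0, 1, 1, 2, 1, 0, 1, 2, 1, 1, 0, 2, 2, 3, 1]

rank | idx | suffix
   0 |   1 | aadfaeddeffaeedecfad
   1 |  19 | ad
   2 |   2 | adfaeddeffaeedecfad
   3 |   5 | aeddeffaeedecfad
   4 |  12 | aeedecfad
   5 |  17 | cfad
   6 |  20 | d
   7 |   7 | ddeffaeedecfad
   8 |  15 | decfad
   9 |   8 | deffaeedecfad
  10 |   3 | dfaeddeffaeedecfad
  11 |  16 | ecfad
  12 |   6 | eddeffaeedecfad
  13 |  14 | edecfad
  14 |  13 | eedecfad
  15 |   9 | effaeedecfad
  16 |   0 | faadfaeddeffaeedecfad
  17 |  18 | fad
  18 |   4 | faeddeffaeedecfad
  19 |  11 | faeedecfad
  20 |  10 | ffaeedecfad

SA = [1, 19, 2, 5, 12, 17, 20, 7, 15, 8, 3, 16, 6, 14, 13, 9, 0, 18, 4, 11, 10]
[i] adj suffixes → lcp
  [1] 1/19 → 1 ('a')
  [2] 19/2 → 2 ('ad')
  [3] 2/5 → 1 ('a')
  [4] 5/12 → 2 ('ae')
  [5] 12/17 → 0 ('')
  [6] 17/20 → 0 ('')
  [7] 20/7 → 1 ('d')
  [8] 7/15 → 1 ('d')
  [9] 15/8 → 2 ('de')
  [10] 8/3 → 1 ('d')
  [11] 3/16 → 0 ('')
  [12] 16/6 → 1 ('e')
  [13] 6/14 → 2 ('ed')
  [14] 14/13 → 1 ('e')
  [15] 13/9 → 1 ('e')
  [16] 9/0 → 0 ('')
  [17] 0/18 → 2 ('fa')
  [18] 18/4 → 2 ('fa')
  [19] 4/11 → 3 ('fae')
  [20] 11/10 → 1 ('f')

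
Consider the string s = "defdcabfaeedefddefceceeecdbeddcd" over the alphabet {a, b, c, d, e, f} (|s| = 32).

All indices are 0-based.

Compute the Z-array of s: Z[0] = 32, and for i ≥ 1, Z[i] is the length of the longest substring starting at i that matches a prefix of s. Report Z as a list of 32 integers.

[32, 0, 0, 1, 0, 0, 0, 0, 0, 0, 0, 4, 0, 0, 1, 3, 0, 0, 0, 0, 0, 0, 0, 0, 0, 1, 0, 0, 1, 1, 0, 1]

Z[0]=32
i=1: outside box; Z[1]=0
i=2: outside box; Z[2]=0
i=3: outside box; Z[3]=1 extend→box=[3,4)
i=4: outside box; Z[4]=0
i=5: outside box; Z[5]=0
i=6: outside box; Z[6]=0
i=7: outside box; Z[7]=0
i=8: outside box; Z[8]=0
i=9: outside box; Z[9]=0
i=10: outside box; Z[10]=0
i=11: outside box; Z[11]=4 extend→box=[11,15)
i=12: min(r-i=3, Z[1]=0)=0; Z[12]=0
i=13: min(r-i=2, Z[2]=0)=0; Z[13]=0
i=14: min(r-i=1, Z[3]=1)=1; Z[14]=1
i=15: outside box; Z[15]=3 extend→box=[15,18)
i=16: min(r-i=2, Z[1]=0)=0; Z[16]=0
i=17: min(r-i=1, Z[2]=0)=0; Z[17]=0
i=18: outside box; Z[18]=0
i=19: outside box; Z[19]=0
i=20: outside box; Z[20]=0
i=21: outside box; Z[21]=0
i=22: outside box; Z[22]=0
i=23: outside box; Z[23]=0
i=24: outside box; Z[24]=0
i=25: outside box; Z[25]=1 extend→box=[25,26)
i=26: outside box; Z[26]=0
i=27: outside box; Z[27]=0
i=28: outside box; Z[28]=1 extend→box=[28,29)
i=29: outside box; Z[29]=1 extend→box=[29,30)
i=30: outside box; Z[30]=0
i=31: outside box; Z[31]=1 extend→box=[31,32)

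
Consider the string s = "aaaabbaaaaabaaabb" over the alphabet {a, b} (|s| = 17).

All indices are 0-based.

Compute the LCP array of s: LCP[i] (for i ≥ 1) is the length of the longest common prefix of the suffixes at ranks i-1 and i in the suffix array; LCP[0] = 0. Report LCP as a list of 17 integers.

[0, 4, 5, 3, 4, 5, 2, 3, 4, 1, 2, 3, 0, 1, 4, 1, 2]

rank→(start, suffix):
  0 → (6, 'aaaaabaaabb')
  1 → (7, 'aaaabaaabb')
  2 → (0, 'aaaabbaaaaabaaabb')
  3 → (8, 'aaabaaabb')
  4 → (12, 'aaabb')
  5 → (1, 'aaabbaaaaabaaabb')
  6 → (9, 'aabaaabb')
  7 → (13, 'aabb')
  8 → (2, 'aabbaaaaabaaabb')
  9 → (10, 'abaaabb')
  10 → (14, 'abb')
  11 → (3, 'abbaaaaabaaabb')
  12 → (16, 'b')
  13 → (5, 'baaaaabaaabb')
  14 → (11, 'baaabb')
  15 → (15, 'bb')
  16 → (4, 'bbaaaaabaaabb')

SA = [6, 7, 0, 8, 12, 1, 9, 13, 2, 10, 14, 3, 16, 5, 11, 15, 4]
rank  pair      lcp
   1  s[6:],s[7:]  4  'aaaa'
   2  s[7:],s[0:]  5  'aaaab'
   3  s[0:],s[8:]  3  'aaa'
   4  s[8:],s[12:]  4  'aaab'
   5  s[12:],s[1:]  5  'aaabb'
   6  s[1:],s[9:]  2  'aa'
   7  s[9:],s[13:]  3  'aab'
   8  s[13:],s[2:]  4  'aabb'
   9  s[2:],s[10:]  1  'a'
  10  s[10:],s[14:]  2  'ab'
  11  s[14:],s[3:]  3  'abb'
  12  s[3:],s[16:]  0  ''
  13  s[16:],s[5:]  1  'b'
  14  s[5:],s[11:]  4  'baaa'
  15  s[11:],s[15:]  1  'b'
  16  s[15:],s[4:]  2  'bb'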